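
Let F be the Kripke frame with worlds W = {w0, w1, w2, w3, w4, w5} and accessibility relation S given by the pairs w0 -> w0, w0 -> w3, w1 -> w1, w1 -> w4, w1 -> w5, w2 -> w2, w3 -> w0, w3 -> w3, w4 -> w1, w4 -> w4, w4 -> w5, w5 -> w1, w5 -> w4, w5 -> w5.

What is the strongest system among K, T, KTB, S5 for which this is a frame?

Reflexive (axiom T): yes — every world is S-related to itself.
Symmetric (axiom B): yes — every pair in S has its reverse in S.
Euclidean (axiom 5): yes — any two successors of a common world are S-related.
So F validates K, T, KTB, S5. The strongest is S5.

S5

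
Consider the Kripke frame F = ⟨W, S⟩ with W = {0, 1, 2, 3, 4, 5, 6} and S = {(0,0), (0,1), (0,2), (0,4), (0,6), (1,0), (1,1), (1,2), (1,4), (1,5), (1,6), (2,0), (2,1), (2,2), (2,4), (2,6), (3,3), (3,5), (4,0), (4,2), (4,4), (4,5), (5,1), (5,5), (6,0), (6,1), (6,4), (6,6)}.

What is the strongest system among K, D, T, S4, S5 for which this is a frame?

T

Serial (axiom D): yes — every world has a successor (e.g. 0 S 0).
Reflexive (axiom T): yes — every world is S-related to itself.
Transitive (axiom 4): no — 0 S 1 and 1 S 5, but not 0 S 5.
Euclidean (axiom 5): no — 0 S 4 and 0 S 1, but not 4 S 1.
So F validates K, D, T; S4 would additionally require S to be transitive. The strongest is T.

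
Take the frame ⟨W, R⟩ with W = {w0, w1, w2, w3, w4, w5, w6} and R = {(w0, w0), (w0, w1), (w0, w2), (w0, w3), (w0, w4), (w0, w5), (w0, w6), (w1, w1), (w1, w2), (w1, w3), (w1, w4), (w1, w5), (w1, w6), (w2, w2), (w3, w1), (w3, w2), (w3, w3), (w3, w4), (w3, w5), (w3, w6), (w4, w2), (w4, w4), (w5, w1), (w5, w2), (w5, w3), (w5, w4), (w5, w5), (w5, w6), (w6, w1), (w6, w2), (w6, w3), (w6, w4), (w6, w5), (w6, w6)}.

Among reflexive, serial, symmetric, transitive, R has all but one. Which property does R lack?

Reflexive: yes — every world is R-related to itself.
Serial: yes — every world has a successor (e.g. w0 R w0).
Symmetric: no — w0 R w1 but not w1 R w0.
Transitive: yes — every two-step R-path is closed by a direct edge.
Only symmetric fails.

symmetric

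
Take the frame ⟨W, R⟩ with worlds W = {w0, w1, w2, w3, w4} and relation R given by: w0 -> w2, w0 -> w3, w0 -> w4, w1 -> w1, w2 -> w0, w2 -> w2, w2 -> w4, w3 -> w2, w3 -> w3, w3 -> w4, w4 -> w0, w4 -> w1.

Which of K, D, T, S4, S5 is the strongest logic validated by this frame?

D

Serial (axiom D): yes — every world has a successor (e.g. w0 R w2).
Reflexive (axiom T): no — w0 is not related to itself.
Transitive (axiom 4): no — w0 R w4 and w4 R w1, but not w0 R w1.
Euclidean (axiom 5): no — w0 R w2 and w0 R w3, but not w2 R w3.
So F validates K, D; T would additionally require R to be reflexive. The strongest is D.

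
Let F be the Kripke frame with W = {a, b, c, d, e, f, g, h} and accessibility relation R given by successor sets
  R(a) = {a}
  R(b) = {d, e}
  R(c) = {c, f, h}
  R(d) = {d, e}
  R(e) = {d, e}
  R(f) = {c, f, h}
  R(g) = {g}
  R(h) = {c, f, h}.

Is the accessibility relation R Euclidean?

Euclidean: yes — any two successors of a common world are R-related.

Yes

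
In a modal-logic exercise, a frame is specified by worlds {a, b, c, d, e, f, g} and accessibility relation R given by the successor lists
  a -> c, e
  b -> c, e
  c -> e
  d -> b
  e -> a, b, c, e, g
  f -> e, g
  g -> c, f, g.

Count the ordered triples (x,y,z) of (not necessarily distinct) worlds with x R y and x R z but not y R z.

Enumerating: (a,c,c), (b,c,c), (d,b,b), (e,a,a), (e,a,b), (e,a,g), (e,b,a), (e,b,b), (e,b,g), (e,c,a), (e,c,b), (e,c,c), … and 10 more.
Total: 22.

22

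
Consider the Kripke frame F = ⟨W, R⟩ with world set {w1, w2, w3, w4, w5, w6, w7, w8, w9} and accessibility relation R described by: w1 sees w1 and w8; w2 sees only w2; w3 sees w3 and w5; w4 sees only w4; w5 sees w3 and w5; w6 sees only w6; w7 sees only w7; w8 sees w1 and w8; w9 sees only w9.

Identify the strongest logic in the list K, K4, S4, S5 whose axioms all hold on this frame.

S5

Transitive (axiom 4): yes — every two-step R-path is closed by a direct edge.
Reflexive (axiom T): yes — every world is R-related to itself.
Euclidean (axiom 5): yes — any two successors of a common world are R-related.
So F validates K, K4, S4, S5. The strongest is S5.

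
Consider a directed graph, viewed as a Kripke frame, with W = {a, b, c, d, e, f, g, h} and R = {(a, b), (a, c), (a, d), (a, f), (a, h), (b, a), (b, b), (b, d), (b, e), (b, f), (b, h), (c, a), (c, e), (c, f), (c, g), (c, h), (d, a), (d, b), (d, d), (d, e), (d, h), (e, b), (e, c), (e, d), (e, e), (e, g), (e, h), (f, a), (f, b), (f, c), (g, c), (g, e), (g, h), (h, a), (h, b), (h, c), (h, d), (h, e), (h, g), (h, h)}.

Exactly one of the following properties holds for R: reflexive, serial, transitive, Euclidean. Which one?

Reflexive: no — a is not related to itself.
Serial: yes — every world has a successor (e.g. a R b).
Transitive: no — a R b and b R e, but not a R e.
Euclidean: no — a R b and a R c, but not b R c.
Only serial holds.

serial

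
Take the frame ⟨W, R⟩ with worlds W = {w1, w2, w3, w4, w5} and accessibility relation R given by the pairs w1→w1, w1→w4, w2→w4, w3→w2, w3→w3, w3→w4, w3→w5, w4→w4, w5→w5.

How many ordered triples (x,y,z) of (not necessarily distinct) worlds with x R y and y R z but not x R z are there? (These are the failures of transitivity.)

R is transitive; there are no such tuples.

0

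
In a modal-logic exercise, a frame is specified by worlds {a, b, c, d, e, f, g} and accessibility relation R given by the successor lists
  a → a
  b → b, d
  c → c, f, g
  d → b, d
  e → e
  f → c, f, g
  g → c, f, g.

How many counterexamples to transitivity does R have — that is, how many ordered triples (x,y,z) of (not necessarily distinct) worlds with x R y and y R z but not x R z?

R is transitive; there are no such tuples.

0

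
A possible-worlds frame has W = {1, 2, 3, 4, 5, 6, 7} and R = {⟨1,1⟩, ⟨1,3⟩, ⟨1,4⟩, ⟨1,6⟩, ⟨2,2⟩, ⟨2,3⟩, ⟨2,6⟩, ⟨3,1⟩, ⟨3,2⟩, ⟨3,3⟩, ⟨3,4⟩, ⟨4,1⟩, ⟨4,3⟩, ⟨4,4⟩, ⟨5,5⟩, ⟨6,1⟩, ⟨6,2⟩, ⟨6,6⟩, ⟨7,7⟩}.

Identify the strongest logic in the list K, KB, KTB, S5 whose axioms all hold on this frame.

KTB

Symmetric (axiom B): yes — every pair in R has its reverse in R.
Reflexive (axiom T): yes — every world is R-related to itself.
Euclidean (axiom 5): no — 1 R 3 and 1 R 6, but not 3 R 6.
So F validates K, KB, KTB; S5 would additionally require R to be Euclidean. The strongest is KTB.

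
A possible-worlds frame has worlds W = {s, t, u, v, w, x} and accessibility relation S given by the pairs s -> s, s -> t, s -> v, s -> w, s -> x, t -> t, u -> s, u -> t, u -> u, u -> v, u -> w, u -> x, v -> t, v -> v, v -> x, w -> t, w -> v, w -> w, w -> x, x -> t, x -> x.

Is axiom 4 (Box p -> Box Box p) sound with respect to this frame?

Yes

By correspondence theory, 4 is valid on a frame iff S is transitive.
Transitive: yes — every two-step S-path is closed by a direct edge.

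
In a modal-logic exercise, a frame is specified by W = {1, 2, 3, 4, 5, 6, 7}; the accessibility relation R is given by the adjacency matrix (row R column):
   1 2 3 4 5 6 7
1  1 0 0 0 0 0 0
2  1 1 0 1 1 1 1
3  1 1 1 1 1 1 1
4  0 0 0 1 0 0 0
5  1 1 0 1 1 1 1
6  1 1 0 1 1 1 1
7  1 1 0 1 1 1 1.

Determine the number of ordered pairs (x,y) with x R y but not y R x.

14

Enumerating: (2,1), (2,4), (3,1), (3,2), (3,4), (3,5), (3,6), (3,7), (5,1), (5,4), (6,1), (6,4), (7,1), (7,4).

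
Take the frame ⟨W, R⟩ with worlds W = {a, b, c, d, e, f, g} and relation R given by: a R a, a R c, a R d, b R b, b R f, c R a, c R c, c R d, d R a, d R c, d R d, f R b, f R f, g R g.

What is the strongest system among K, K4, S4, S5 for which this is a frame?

K4

Transitive (axiom 4): yes — every two-step R-path is closed by a direct edge.
Reflexive (axiom T): no — e is not related to itself.
Euclidean (axiom 5): yes — any two successors of a common world are R-related.
So F validates K, K4; S4 would additionally require R to be reflexive. The strongest is K4.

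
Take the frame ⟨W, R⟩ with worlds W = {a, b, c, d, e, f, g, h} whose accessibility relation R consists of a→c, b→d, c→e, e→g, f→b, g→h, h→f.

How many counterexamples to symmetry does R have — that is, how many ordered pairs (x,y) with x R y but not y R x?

Enumerating: (a,c), (b,d), (c,e), (e,g), (f,b), (g,h), (h,f).

7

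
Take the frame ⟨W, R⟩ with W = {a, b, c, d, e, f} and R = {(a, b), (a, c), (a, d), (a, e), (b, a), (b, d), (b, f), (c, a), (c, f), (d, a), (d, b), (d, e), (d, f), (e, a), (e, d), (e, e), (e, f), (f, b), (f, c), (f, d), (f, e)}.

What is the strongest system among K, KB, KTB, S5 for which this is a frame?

Symmetric (axiom B): yes — every pair in R has its reverse in R.
Reflexive (axiom T): no — a is not related to itself.
Euclidean (axiom 5): no — a R b and a R c, but not b R c.
So F validates K, KB; KTB would additionally require R to be reflexive. The strongest is KB.

KB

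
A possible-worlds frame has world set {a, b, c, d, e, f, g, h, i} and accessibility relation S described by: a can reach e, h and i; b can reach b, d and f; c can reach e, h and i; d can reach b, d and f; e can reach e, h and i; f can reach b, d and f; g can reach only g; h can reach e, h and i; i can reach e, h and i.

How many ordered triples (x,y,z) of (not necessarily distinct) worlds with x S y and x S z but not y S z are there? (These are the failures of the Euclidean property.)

S is Euclidean; there are no such tuples.

0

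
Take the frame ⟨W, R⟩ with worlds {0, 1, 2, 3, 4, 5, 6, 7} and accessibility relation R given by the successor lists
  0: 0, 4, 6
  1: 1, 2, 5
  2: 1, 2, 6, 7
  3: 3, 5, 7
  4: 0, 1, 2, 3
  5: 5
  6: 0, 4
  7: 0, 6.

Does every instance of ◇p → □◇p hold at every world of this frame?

Axiom 5 corresponds to the accessibility relation being Euclidean.
Euclidean: no — 0 R 4 and 0 R 6, but not 4 R 6.

No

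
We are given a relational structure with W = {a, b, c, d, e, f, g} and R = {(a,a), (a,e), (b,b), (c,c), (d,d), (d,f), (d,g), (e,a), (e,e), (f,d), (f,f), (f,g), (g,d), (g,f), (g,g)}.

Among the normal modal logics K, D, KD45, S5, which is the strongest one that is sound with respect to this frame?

Serial (axiom D): yes — every world has a successor (e.g. a R a).
Euclidean (axiom 5): yes — any two successors of a common world are R-related.
Transitive (axiom 4): yes — every two-step R-path is closed by a direct edge.
Reflexive (axiom T): yes — every world is R-related to itself.
So F validates K, D, KD45, S5. The strongest is S5.

S5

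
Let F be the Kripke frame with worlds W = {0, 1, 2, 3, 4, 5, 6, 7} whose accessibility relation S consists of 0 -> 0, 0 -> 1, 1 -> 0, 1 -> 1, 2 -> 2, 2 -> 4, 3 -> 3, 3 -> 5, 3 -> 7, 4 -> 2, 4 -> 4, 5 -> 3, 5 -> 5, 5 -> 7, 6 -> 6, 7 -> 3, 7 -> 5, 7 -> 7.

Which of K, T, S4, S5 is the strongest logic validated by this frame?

Reflexive (axiom T): yes — every world is S-related to itself.
Transitive (axiom 4): yes — every two-step S-path is closed by a direct edge.
Euclidean (axiom 5): yes — any two successors of a common world are S-related.
So F validates K, T, S4, S5. The strongest is S5.

S5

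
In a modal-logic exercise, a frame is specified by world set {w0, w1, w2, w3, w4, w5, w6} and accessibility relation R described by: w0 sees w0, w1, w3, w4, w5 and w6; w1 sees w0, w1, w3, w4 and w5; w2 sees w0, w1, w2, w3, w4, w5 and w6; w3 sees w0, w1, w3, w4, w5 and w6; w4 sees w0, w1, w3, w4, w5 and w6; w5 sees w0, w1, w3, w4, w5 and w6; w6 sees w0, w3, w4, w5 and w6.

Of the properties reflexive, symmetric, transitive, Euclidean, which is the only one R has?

Reflexive: yes — every world is R-related to itself.
Symmetric: no — w2 R w0 but not w0 R w2.
Transitive: no — w1 R w0 and w0 R w6, but not w1 R w6.
Euclidean: no — w0 R w1 and w0 R w6, but not w1 R w6.
Only reflexive holds.

reflexive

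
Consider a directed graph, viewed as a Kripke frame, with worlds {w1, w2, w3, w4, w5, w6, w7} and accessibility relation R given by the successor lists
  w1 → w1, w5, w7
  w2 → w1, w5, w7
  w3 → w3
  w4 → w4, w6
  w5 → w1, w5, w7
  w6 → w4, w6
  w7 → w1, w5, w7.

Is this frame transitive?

Yes

Transitive: yes — every two-step R-path is closed by a direct edge.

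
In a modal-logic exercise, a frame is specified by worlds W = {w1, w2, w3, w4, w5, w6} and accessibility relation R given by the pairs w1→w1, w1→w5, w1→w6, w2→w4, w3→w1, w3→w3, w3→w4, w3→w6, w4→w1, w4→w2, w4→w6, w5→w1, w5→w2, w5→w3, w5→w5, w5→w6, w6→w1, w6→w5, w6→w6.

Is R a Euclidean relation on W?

No

Euclidean: no — w3 R w1 and w3 R w4, but not w1 R w4.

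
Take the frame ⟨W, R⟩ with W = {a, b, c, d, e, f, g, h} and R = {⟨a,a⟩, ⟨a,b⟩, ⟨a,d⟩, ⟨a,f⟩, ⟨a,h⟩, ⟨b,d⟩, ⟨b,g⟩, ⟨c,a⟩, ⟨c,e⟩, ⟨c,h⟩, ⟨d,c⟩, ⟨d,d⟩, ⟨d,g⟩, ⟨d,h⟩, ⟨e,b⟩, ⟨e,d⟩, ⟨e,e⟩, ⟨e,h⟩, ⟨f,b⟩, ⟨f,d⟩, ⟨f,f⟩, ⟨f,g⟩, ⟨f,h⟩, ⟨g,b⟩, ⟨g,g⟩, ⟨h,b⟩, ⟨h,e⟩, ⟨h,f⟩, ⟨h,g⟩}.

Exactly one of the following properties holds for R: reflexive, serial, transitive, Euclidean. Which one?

serial

Reflexive: no — b is not related to itself.
Serial: yes — every world has a successor (e.g. a R a).
Transitive: no — a R b and b R g, but not a R g.
Euclidean: no — a R b and a R f, but not b R f.
Only serial holds.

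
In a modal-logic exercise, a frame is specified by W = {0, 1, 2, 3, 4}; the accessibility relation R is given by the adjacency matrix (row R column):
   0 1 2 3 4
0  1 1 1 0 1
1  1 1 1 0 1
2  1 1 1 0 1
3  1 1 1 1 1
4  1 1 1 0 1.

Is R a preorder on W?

Reflexive: yes — every world is R-related to itself.
Transitive: yes — every two-step R-path is closed by a direct edge.
So R is a preorder.

Yes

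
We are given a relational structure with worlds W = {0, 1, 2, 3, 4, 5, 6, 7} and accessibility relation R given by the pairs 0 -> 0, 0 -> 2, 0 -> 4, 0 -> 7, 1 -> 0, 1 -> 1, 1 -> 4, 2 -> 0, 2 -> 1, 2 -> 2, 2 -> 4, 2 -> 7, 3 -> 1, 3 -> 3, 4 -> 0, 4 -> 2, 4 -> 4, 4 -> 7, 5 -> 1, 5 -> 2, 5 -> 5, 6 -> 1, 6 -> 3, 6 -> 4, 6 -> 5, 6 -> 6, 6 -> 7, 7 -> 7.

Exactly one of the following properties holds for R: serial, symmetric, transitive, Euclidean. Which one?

serial

Serial: yes — every world has a successor (e.g. 0 R 0).
Symmetric: no — 0 R 7 but not 7 R 0.
Transitive: no — 0 R 2 and 2 R 1, but not 0 R 1.
Euclidean: no — 0 R 7 and 0 R 2, but not 7 R 2.
Only serial holds.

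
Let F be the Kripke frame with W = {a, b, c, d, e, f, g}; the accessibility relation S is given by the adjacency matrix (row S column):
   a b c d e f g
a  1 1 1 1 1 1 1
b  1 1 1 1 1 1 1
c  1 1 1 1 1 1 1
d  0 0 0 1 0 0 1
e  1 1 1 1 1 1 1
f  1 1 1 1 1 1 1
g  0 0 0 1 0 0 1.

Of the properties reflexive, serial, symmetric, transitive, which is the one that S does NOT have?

symmetric

Reflexive: yes — every world is S-related to itself.
Serial: yes — every world has a successor (e.g. a S a).
Symmetric: no — a S d but not d S a.
Transitive: yes — every two-step S-path is closed by a direct edge.
Only symmetric fails.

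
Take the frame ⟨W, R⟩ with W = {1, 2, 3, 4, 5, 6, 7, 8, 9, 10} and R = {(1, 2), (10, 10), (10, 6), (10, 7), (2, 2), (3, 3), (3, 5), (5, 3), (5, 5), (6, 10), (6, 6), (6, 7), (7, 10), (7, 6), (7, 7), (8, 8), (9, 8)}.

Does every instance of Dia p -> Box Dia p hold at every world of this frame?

Yes

By correspondence theory, 5 is valid on a frame iff R is Euclidean.
Euclidean: yes — any two successors of a common world are R-related.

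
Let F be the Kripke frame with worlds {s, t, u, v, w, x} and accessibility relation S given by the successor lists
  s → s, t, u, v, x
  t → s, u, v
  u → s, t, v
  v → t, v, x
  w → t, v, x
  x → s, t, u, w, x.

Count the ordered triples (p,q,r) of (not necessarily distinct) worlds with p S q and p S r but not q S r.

Enumerating: (s,t,t), (s,t,x), (s,u,u), (s,u,x), (s,v,s), (s,v,u), (s,x,v), (t,u,u), (t,v,s), (t,v,u), (u,t,t), (u,v,s), … and 16 more.
Total: 28.

28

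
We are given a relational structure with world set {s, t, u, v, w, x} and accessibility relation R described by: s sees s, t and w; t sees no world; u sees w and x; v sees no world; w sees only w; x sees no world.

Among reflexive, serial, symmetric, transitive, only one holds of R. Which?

Reflexive: no — t is not related to itself.
Serial: no — t has no R-successor.
Symmetric: no — s R t but not t R s.
Transitive: yes — every two-step R-path is closed by a direct edge.
Only transitive holds.

transitive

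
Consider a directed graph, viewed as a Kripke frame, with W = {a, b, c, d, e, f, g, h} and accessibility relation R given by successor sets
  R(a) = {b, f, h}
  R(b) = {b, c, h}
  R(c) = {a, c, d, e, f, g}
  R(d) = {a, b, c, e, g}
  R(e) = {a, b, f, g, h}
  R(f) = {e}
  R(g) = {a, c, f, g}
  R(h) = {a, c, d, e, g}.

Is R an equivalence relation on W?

No

Reflexive: no — a is not related to itself.
Symmetric: no — a R b but not b R a.
Transitive: no — a R b and b R c, but not a R c.
So R is not an equivalence relation.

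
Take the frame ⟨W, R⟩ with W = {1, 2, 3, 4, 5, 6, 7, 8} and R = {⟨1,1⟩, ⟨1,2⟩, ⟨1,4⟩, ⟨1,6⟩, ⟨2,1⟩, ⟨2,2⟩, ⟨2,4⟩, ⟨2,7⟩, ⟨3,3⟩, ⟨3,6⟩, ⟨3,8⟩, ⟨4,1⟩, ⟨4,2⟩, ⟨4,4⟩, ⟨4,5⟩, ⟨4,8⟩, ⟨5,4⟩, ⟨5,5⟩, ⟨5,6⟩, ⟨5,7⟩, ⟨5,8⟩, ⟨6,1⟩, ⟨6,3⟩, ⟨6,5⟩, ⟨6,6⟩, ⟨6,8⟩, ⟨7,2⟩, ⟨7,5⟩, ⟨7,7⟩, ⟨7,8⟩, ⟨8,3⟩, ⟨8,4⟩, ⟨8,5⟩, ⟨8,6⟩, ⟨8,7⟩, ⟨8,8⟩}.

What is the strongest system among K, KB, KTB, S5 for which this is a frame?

KTB

Symmetric (axiom B): yes — every pair in R has its reverse in R.
Reflexive (axiom T): yes — every world is R-related to itself.
Euclidean (axiom 5): no — 1 R 2 and 1 R 6, but not 2 R 6.
So F validates K, KB, KTB; S5 would additionally require R to be Euclidean. The strongest is KTB.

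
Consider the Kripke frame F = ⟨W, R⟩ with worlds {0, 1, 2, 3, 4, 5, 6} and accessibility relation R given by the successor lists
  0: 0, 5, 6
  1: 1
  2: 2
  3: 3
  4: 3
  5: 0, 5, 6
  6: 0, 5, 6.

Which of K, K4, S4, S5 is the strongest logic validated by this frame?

Transitive (axiom 4): yes — every two-step R-path is closed by a direct edge.
Reflexive (axiom T): no — 4 is not related to itself.
Euclidean (axiom 5): yes — any two successors of a common world are R-related.
So F validates K, K4; S4 would additionally require R to be reflexive. The strongest is K4.

K4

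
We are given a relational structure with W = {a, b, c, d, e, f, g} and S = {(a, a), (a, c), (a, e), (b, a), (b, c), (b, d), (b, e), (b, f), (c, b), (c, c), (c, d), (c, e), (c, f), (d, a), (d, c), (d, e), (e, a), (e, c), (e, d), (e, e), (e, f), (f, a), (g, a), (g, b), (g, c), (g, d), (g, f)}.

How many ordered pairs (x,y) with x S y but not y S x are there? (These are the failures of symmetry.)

14

Enumerating: (a,c), (b,a), (b,d), (b,e), (b,f), (c,f), (d,a), (e,f), (f,a), (g,a), (g,b), (g,c), (g,d), (g,f).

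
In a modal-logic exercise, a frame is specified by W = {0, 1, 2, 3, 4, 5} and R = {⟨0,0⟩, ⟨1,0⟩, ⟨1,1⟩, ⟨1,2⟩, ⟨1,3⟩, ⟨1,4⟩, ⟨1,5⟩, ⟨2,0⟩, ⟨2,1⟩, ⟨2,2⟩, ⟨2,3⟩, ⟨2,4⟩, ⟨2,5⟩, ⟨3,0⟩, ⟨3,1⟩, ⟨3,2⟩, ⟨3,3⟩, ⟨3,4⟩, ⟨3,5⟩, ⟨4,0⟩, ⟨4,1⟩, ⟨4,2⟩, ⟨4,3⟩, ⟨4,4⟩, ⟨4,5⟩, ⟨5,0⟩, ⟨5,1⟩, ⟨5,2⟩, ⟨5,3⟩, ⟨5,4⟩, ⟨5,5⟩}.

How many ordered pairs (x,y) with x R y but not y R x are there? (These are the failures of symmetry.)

Enumerating: (1,0), (2,0), (3,0), (4,0), (5,0).

5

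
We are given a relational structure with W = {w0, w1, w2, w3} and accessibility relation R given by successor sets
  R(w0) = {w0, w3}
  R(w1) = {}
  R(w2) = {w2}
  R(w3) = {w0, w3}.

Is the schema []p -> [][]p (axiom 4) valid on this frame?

The schema 4 characterises exactly the transitive frames.
Transitive: yes — every two-step R-path is closed by a direct edge.

Yes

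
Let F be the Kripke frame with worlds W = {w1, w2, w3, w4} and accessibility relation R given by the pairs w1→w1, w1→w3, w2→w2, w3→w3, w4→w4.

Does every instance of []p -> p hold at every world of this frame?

Yes

The schema T characterises exactly the reflexive frames.
Reflexive: yes — every world is R-related to itself.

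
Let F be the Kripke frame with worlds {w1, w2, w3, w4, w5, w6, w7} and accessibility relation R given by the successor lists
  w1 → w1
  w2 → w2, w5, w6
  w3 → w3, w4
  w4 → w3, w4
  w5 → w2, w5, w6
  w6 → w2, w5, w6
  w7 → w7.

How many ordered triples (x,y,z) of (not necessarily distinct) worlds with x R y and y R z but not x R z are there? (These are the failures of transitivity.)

0

R is transitive; there are no such tuples.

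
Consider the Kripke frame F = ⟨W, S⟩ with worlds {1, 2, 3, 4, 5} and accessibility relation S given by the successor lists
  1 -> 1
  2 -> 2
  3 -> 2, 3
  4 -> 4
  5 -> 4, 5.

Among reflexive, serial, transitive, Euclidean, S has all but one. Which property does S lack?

Reflexive: yes — every world is S-related to itself.
Serial: yes — every world has a successor (e.g. 1 S 1).
Transitive: yes — every two-step S-path is closed by a direct edge.
Euclidean: no — 3 S 2 and 3 S 3, but not 2 S 3.
Only Euclidean fails.

Euclidean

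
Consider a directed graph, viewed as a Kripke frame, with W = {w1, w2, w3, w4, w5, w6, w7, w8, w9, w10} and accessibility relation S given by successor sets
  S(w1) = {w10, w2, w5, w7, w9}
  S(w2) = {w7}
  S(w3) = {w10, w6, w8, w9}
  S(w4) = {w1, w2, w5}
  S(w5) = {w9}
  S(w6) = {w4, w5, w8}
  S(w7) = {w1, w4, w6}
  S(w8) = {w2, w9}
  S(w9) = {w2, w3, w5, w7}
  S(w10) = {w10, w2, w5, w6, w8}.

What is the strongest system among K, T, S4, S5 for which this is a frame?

K

Reflexive (axiom T): no — w1 is not related to itself.
Transitive (axiom 4): no — w1 S w10 and w10 S w6, but not w1 S w6.
Euclidean (axiom 5): no — w1 S w10 and w1 S w7, but not w10 S w7.
So F validates K; T would additionally require S to be reflexive. The strongest is K.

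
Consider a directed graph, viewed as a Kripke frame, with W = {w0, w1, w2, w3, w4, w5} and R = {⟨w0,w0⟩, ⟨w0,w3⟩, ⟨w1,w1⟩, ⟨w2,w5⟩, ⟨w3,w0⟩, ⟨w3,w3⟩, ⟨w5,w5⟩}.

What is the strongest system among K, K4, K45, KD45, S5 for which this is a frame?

Transitive (axiom 4): yes — every two-step R-path is closed by a direct edge.
Euclidean (axiom 5): yes — any two successors of a common world are R-related.
Serial (axiom D): no — w4 has no R-successor.
Reflexive (axiom T): no — w2 is not related to itself.
So F validates K, K4, K45; KD45 would additionally require R to be serial. The strongest is K45.

K45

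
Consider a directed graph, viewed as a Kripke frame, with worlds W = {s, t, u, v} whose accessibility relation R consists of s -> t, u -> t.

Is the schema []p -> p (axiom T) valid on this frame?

No

The schema T characterises exactly the reflexive frames.
Reflexive: no — s is not related to itself.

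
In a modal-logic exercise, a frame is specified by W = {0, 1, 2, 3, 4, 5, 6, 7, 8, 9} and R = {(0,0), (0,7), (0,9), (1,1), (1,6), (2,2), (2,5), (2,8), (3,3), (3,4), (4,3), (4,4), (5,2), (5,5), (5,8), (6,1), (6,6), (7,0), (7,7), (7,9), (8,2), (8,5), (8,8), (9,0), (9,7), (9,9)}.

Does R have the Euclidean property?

Euclidean: yes — any two successors of a common world are R-related.

Yes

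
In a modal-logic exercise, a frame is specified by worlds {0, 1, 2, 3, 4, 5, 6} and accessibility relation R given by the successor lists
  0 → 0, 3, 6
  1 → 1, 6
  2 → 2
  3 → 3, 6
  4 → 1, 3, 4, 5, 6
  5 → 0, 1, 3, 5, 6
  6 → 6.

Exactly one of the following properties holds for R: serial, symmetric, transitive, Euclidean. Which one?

serial

Serial: yes — every world has a successor (e.g. 0 R 0).
Symmetric: no — 0 R 3 but not 3 R 0.
Transitive: no — 4 R 5 and 5 R 0, but not 4 R 0.
Euclidean: no — 0 R 6 and 0 R 3, but not 6 R 3.
Only serial holds.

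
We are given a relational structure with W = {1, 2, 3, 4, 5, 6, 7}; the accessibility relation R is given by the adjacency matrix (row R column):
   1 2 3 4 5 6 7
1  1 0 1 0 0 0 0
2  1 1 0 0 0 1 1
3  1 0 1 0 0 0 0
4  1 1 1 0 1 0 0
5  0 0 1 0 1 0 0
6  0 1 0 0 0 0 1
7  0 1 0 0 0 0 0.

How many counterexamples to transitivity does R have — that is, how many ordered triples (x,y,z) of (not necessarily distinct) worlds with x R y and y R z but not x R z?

9

Enumerating: (2,1,3), (4,2,6), (4,2,7), (5,3,1), (6,2,1), (6,2,6), (7,2,1), (7,2,6), (7,2,7).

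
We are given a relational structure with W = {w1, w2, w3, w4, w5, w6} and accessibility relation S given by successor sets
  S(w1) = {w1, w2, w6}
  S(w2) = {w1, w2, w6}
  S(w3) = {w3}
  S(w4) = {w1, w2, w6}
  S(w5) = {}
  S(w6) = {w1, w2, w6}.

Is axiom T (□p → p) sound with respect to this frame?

Axiom T corresponds to the accessibility relation being reflexive.
Reflexive: no — w4 is not related to itself.

No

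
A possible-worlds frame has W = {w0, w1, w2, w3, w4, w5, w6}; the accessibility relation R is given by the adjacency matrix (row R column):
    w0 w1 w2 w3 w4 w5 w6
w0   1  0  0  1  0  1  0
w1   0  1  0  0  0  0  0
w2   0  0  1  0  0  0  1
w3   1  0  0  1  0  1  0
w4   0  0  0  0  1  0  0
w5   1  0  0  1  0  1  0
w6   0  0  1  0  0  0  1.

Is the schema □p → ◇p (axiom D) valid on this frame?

Axiom D corresponds to the accessibility relation being serial.
Serial: yes — every world has a successor (e.g. w0 R w0).

Yes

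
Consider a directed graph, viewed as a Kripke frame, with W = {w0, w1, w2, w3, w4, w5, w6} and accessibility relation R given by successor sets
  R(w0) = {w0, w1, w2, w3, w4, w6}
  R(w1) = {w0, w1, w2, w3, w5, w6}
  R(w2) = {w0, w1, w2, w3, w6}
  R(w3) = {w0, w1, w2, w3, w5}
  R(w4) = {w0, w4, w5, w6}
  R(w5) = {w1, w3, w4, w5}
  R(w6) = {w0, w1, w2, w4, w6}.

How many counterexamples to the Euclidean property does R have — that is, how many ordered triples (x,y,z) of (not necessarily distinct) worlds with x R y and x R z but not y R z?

34

Enumerating: (w0,w1,w4), (w0,w2,w4), (w0,w3,w4), (w0,w3,w6), (w0,w4,w1), (w0,w4,w2), (w0,w4,w3), (w0,w6,w3), (w1,w0,w5), (w1,w2,w5), (w1,w3,w6), (w1,w5,w0), … and 22 more.
Total: 34.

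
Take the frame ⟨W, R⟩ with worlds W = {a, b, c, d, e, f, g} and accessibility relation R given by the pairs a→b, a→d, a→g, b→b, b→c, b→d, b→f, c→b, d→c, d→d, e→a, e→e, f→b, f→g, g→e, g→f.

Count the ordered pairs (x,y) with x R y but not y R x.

7

Enumerating: (a,b), (a,d), (a,g), (b,d), (d,c), (e,a), (g,e).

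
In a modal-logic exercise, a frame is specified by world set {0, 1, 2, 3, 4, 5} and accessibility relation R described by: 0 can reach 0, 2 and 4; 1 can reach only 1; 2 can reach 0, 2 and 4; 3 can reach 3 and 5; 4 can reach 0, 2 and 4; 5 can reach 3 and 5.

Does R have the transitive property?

Yes

Transitive: yes — every two-step R-path is closed by a direct edge.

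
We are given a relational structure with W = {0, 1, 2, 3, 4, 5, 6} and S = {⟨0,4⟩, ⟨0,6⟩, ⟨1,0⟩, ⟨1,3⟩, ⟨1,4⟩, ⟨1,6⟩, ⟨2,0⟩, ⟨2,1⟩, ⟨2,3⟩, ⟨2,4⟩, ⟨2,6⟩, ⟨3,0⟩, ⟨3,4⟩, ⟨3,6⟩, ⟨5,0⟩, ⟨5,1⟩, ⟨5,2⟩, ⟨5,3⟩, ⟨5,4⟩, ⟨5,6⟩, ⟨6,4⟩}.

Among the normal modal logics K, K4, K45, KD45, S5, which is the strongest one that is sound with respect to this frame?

Transitive (axiom 4): yes — every two-step S-path is closed by a direct edge.
Euclidean (axiom 5): no — 0 S 4 and 0 S 6, but not 4 S 6.
Serial (axiom D): no — 4 has no S-successor.
Reflexive (axiom T): no — 0 is not related to itself.
So F validates K, K4; K45 would additionally require S to be Euclidean. The strongest is K4.

K4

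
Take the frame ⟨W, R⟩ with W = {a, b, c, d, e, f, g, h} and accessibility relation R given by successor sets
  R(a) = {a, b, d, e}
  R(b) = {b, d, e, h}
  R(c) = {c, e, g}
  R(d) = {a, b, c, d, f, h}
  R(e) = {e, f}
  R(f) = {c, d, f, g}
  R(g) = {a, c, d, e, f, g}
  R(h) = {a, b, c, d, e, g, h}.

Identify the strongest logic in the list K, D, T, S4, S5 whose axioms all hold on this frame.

T

Serial (axiom D): yes — every world has a successor (e.g. a R a).
Reflexive (axiom T): yes — every world is R-related to itself.
Transitive (axiom 4): no — a R b and b R h, but not a R h.
Euclidean (axiom 5): no — a R d and a R e, but not d R e.
So F validates K, D, T; S4 would additionally require R to be transitive. The strongest is T.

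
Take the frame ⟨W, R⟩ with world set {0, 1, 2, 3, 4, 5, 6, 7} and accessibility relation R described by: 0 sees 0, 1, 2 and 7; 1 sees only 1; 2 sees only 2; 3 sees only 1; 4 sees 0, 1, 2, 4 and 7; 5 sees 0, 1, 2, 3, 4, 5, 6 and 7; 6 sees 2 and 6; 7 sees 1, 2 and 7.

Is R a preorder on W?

Reflexive: no — 3 is not related to itself.
Transitive: yes — every two-step R-path is closed by a direct edge.
So R is not a preorder.

No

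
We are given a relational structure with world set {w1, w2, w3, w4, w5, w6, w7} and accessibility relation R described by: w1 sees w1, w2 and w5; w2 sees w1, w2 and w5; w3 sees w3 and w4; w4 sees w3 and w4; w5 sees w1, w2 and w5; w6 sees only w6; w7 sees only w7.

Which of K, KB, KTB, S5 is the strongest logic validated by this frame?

Symmetric (axiom B): yes — every pair in R has its reverse in R.
Reflexive (axiom T): yes — every world is R-related to itself.
Euclidean (axiom 5): yes — any two successors of a common world are R-related.
So F validates K, KB, KTB, S5. The strongest is S5.

S5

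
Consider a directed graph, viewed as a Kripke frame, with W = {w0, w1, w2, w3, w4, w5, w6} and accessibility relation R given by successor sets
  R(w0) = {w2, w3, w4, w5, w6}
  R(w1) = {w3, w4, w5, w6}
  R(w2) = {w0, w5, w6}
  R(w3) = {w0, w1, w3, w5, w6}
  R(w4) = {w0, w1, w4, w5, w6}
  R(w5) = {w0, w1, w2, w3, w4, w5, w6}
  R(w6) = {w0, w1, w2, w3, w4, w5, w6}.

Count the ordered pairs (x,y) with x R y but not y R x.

R is symmetric; there are no such tuples.

0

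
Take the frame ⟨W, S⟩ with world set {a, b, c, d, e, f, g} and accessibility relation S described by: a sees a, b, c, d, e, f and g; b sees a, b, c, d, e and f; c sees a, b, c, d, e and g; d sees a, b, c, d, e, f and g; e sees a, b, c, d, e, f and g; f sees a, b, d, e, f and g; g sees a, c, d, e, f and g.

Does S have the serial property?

Yes

Serial: yes — every world has a successor (e.g. a S a).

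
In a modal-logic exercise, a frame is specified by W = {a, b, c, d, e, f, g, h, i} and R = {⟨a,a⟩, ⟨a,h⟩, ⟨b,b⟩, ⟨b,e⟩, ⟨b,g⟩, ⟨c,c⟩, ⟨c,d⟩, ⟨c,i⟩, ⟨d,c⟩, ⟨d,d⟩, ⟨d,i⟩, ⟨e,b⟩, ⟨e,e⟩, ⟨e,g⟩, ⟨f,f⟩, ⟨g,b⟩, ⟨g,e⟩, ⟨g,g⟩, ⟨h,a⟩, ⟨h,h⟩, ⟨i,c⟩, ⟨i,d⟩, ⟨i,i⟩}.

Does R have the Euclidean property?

Euclidean: yes — any two successors of a common world are R-related.

Yes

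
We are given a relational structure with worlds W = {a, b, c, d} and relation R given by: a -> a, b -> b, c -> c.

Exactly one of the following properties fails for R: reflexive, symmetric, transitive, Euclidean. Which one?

reflexive

Reflexive: no — d is not related to itself.
Symmetric: yes — every pair in R has its reverse in R.
Transitive: yes — every two-step R-path is closed by a direct edge.
Euclidean: yes — any two successors of a common world are R-related.
Only reflexive fails.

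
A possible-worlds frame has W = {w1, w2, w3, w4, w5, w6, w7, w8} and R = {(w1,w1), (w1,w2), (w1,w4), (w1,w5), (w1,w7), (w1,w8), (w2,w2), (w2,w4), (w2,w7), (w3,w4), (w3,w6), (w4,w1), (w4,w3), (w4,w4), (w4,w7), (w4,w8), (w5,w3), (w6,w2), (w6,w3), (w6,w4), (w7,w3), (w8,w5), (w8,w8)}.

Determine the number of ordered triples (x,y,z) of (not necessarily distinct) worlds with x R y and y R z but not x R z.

Enumerating: (w1,w4,w3), (w1,w5,w3), (w1,w7,w3), (w2,w4,w1), (w2,w4,w3), (w2,w4,w8), (w2,w7,w3), (w3,w4,w1), (w3,w4,w3), (w3,w4,w7), (w3,w4,w8), (w3,w6,w2), … and 15 more.
Total: 27.

27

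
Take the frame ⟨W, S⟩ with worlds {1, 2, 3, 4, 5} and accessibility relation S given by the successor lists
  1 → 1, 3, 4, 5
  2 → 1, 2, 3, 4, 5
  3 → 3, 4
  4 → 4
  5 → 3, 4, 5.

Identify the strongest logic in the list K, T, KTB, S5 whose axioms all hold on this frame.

Reflexive (axiom T): yes — every world is S-related to itself.
Symmetric (axiom B): no — 1 S 3 but not 3 S 1.
Euclidean (axiom 5): no — 1 S 3 and 1 S 5, but not 3 S 5.
So F validates K, T; KTB would additionally require S to be symmetric. The strongest is T.

T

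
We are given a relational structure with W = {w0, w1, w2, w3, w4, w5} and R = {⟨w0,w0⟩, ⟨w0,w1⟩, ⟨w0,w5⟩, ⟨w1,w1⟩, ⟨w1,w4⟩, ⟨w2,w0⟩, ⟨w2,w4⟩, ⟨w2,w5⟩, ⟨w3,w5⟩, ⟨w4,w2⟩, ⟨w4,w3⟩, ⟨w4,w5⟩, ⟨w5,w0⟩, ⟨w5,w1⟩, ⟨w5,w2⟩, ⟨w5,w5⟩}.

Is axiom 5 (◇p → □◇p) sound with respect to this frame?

No

By correspondence theory, 5 is valid on a frame iff R is Euclidean.
Euclidean: no — w0 R w1 and w0 R w5, but not w1 R w5.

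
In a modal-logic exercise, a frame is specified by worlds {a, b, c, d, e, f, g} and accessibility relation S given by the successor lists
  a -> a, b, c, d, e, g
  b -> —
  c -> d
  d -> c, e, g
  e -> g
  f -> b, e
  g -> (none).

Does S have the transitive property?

No

Transitive: no — c S d and d S e, but not c S e.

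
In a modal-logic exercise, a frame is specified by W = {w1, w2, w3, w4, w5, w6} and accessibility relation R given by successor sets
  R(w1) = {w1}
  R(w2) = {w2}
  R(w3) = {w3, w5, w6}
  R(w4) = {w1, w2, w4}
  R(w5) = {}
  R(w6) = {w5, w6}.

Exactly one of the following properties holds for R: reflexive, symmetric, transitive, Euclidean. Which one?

transitive

Reflexive: no — w5 is not related to itself.
Symmetric: no — w3 R w5 but not w5 R w3.
Transitive: yes — every two-step R-path is closed by a direct edge.
Euclidean: no — w3 R w5 and w3 R w6, but not w5 R w6.
Only transitive holds.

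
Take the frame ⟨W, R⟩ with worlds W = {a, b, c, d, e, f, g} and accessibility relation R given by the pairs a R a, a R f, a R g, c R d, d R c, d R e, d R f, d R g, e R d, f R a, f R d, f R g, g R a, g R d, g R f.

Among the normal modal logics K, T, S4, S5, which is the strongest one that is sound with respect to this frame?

Reflexive (axiom T): no — b is not related to itself.
Transitive (axiom 4): no — a R f and f R d, but not a R d.
Euclidean (axiom 5): no — d R c and d R e, but not c R e.
So F validates K; T would additionally require R to be reflexive. The strongest is K.

K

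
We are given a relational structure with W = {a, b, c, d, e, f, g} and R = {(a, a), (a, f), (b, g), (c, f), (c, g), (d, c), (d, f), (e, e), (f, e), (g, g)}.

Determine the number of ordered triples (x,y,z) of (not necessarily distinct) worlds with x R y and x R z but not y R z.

8

Enumerating: (a,f,a), (a,f,f), (c,f,f), (c,f,g), (c,g,f), (d,c,c), (d,f,c), (d,f,f).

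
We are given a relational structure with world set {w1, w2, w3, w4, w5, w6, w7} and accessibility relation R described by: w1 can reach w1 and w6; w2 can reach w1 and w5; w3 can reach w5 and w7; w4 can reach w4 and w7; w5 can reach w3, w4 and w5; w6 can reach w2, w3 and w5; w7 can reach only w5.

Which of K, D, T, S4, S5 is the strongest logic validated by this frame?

D

Serial (axiom D): yes — every world has a successor (e.g. w1 R w1).
Reflexive (axiom T): no — w2 is not related to itself.
Transitive (axiom 4): no — w1 R w6 and w6 R w2, but not w1 R w2.
Euclidean (axiom 5): no — w2 R w1 and w2 R w5, but not w1 R w5.
So F validates K, D; T would additionally require R to be reflexive. The strongest is D.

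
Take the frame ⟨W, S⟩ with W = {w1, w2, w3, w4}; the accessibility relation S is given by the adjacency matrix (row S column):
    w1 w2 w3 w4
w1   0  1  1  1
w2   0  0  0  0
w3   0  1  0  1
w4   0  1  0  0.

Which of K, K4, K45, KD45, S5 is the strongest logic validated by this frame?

Transitive (axiom 4): yes — every two-step S-path is closed by a direct edge.
Euclidean (axiom 5): no — w1 S w2 and w1 S w3, but not w2 S w3.
Serial (axiom D): no — w2 has no S-successor.
Reflexive (axiom T): no — w1 is not related to itself.
So F validates K, K4; K45 would additionally require S to be Euclidean. The strongest is K4.

K4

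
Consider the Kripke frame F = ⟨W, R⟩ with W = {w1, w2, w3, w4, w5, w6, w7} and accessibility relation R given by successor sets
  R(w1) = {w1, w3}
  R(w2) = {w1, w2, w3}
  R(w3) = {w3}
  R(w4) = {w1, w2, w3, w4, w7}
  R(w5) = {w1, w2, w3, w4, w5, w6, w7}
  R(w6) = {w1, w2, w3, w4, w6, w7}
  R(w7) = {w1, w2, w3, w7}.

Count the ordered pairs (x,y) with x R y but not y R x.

21

Enumerating: (w1,w3), (w2,w1), (w2,w3), (w4,w1), (w4,w2), (w4,w3), (w4,w7), (w5,w1), (w5,w2), (w5,w3), (w5,w4), (w5,w6), … and 9 more.
Total: 21.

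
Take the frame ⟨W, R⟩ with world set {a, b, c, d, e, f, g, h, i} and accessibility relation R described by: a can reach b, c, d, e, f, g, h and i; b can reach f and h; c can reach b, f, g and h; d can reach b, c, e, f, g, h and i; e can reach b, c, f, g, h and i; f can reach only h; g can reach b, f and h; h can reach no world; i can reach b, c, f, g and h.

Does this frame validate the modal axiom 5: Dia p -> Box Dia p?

No

By correspondence theory, 5 is valid on a frame iff R is Euclidean.
Euclidean: no — a R b and a R c, but not b R c.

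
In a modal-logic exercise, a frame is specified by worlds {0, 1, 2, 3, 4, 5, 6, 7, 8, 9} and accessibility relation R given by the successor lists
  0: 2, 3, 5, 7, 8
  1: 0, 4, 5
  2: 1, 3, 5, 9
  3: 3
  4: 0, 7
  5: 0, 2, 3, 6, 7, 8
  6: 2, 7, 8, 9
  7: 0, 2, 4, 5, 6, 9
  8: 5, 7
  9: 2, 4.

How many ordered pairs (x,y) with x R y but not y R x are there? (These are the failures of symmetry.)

18

Enumerating: (0,2), (0,3), (0,8), (1,0), (1,4), (1,5), (2,1), (2,3), (4,0), (5,3), (5,6), (6,2), (6,8), (6,9), (7,2), (7,9), (8,7), (9,4).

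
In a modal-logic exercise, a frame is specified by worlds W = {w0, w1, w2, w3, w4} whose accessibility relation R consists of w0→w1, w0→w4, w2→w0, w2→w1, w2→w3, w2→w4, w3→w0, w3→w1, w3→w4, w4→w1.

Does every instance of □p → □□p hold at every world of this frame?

Yes

Axiom 4 corresponds to the accessibility relation being transitive.
Transitive: yes — every two-step R-path is closed by a direct edge.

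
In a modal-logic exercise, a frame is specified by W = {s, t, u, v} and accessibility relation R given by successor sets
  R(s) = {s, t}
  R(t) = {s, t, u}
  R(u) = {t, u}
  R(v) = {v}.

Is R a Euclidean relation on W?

No

Euclidean: no — t R s and t R u, but not s R u.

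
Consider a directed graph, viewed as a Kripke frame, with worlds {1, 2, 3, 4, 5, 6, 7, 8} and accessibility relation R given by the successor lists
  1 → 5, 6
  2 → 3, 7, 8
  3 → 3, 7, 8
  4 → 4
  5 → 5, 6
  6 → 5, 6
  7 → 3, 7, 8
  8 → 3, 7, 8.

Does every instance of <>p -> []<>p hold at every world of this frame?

Yes

The schema 5 characterises exactly the Euclidean frames.
Euclidean: yes — any two successors of a common world are R-related.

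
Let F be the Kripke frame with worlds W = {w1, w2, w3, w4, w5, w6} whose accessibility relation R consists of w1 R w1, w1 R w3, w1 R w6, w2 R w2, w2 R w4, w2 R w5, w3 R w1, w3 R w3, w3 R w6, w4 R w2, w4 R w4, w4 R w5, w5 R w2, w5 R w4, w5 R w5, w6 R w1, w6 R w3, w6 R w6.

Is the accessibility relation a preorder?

Reflexive: yes — every world is R-related to itself.
Transitive: yes — every two-step R-path is closed by a direct edge.
So R is a preorder.

Yes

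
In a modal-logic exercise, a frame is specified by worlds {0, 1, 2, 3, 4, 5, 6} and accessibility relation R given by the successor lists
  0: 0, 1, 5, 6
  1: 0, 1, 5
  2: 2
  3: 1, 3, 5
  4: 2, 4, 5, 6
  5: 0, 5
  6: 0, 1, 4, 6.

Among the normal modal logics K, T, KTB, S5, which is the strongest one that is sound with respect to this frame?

T

Reflexive (axiom T): yes — every world is R-related to itself.
Symmetric (axiom B): no — 1 R 5 but not 5 R 1.
Euclidean (axiom 5): no — 0 R 1 and 0 R 6, but not 1 R 6.
So F validates K, T; KTB would additionally require R to be symmetric. The strongest is T.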